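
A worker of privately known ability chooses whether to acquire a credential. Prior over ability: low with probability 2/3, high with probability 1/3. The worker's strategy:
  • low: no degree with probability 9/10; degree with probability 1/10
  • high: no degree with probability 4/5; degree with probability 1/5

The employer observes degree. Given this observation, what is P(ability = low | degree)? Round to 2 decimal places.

0.50

Apply Bayes' rule using the sender's strategy as the likelihood.
P(degree) = (2/3)·(1/10) + (1/3)·(1/5) = 2/15
P(low | degree) = ((2/3)·(1/10)) / (2/15) = (1/15) / (2/15) = 1/2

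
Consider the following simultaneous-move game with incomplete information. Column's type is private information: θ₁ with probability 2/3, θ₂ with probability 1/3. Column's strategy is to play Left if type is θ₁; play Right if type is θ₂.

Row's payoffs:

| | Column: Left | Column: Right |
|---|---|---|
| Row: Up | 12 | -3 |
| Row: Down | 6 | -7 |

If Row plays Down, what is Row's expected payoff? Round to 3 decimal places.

1.667

Take the expectation over Column's type, weighting each type's action by its prior probability.
E[Down] = 2/3·6 + 1/3·(-7) = 4 + (-7/3) = 5/3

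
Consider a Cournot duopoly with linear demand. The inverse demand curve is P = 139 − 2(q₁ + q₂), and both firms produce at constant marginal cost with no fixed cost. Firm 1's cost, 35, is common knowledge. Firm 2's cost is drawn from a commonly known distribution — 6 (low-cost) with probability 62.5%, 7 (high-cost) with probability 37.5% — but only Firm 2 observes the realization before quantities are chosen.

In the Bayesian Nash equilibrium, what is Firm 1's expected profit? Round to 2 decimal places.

315.63

Type-c best response for Firm 2: q₂(c) = (139 − c)/4 − q₁/2.
Firm 1 maximizes expected profit; its first-order condition is 139 − 4q₁ − 2E[q₂] − 35 = 0.
Substituting E[q₂] and solving: E[c₂] = 6.375, so q₁ = (139 − 2·35 + 6.375)/6 = 12.5625.
E[P] = 139 − 2·(q₁ + E[q₂]) = 60.125; Firm 1's expected profit = (E[P] − 35)·q₁ = (60.125 − 35)·12.5625 = 315.633.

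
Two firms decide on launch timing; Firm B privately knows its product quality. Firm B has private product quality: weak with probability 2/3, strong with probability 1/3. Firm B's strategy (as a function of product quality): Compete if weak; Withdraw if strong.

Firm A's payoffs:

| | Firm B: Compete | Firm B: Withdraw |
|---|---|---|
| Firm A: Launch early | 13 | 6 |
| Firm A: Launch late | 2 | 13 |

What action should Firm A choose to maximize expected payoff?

E[Launch early] = 2/3·(13) + 1/3·(6) = 32/3
E[Launch late] = 2/3·(2) + 1/3·(13) = 17/3
Best response: Launch early (32/3 is the largest).

Launch early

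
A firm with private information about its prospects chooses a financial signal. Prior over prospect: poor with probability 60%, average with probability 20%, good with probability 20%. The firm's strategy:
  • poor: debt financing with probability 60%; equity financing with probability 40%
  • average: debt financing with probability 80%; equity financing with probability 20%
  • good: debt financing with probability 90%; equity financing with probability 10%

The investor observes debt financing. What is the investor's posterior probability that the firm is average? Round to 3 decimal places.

P(debt financing) = 0.6·0.6 + 0.2·0.8 + 0.2·0.9 = 0.7
P(average | debt financing) = (0.2·0.8) / 0.7 = 0.16 / 0.7 = 0.228571

0.229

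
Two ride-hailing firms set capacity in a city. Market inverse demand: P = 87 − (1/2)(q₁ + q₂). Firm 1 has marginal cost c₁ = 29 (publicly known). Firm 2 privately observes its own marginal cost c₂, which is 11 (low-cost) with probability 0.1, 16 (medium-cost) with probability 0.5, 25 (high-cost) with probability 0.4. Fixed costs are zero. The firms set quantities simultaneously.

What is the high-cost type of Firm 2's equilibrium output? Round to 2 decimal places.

Firm 2 with cost c maximizes (87 − (1/2)(q₁+q₂) − c)·q₂, giving q₂(c) = (87 − c − (1/2)q₁).
E[c₂] = 0.1·11 + 0.5·16 + 0.4·25 = 19.1
Firm 1's FOC against E[q₂] yields q₁ = (87 − 2·29 + E[c₂])/(3/2) = (87 − 58 + 19.1)/(3/2) = 32.0667.
q₂(high-cost) = (87 − 25 − (1/2)·32.0667) = 45.9667.

45.97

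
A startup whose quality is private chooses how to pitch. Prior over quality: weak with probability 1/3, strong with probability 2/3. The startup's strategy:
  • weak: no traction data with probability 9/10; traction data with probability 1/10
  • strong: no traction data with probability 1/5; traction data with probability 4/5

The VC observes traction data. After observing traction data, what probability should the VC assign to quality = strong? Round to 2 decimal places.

0.94

P(traction data) = (1/3)·(1/10) + (2/3)·(4/5) = 17/30
P(strong | traction data) = ((2/3)·(4/5)) / (17/30) = (8/15) / (17/30) = 16/17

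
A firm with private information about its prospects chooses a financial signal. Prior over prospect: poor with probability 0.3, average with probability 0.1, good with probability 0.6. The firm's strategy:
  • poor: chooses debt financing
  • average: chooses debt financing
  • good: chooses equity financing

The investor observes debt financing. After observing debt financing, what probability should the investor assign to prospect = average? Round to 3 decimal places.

P(debt financing) = 0.3·1 + 0.1·1 + 0.6·0 = 0.4
P(average | debt financing) = (0.1·1) / 0.4 = 0.1 / 0.4 = 0.25

0.250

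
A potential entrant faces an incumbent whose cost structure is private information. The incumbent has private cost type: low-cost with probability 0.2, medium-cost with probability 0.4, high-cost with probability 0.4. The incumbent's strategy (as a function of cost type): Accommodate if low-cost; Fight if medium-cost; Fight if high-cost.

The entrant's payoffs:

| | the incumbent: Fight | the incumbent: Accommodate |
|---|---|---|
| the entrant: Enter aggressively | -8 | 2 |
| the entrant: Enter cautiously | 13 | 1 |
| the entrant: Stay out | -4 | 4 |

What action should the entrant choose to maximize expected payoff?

Enter cautiously

E[Enter aggressively] = 0.2·(2) + 0.4·(-8) + 0.4·(-8) = -6
E[Enter cautiously] = 0.2·(1) + 0.4·(13) + 0.4·(13) = 10.6
E[Stay out] = 0.2·(4) + 0.4·(-4) + 0.4·(-4) = -2.4
Best response: Enter cautiously (10.6 is the largest).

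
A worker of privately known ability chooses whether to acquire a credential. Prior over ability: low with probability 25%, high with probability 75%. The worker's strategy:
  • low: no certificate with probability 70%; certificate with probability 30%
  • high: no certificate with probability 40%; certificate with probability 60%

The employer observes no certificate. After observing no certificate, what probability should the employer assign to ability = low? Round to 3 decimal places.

P(no certificate) = 0.25·0.7 + 0.75·0.4 = 0.475
P(low | no certificate) = (0.25·0.7) / 0.475 = 0.175 / 0.475 = 0.368421

0.368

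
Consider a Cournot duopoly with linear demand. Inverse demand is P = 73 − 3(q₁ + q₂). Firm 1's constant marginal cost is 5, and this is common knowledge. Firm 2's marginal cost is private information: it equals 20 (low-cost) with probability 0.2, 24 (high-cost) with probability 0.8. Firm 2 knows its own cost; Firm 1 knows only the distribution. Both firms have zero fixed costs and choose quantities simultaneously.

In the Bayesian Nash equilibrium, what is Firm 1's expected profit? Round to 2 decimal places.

275.20

Type-c best response for Firm 2: q₂(c) = (73 − c)/6 − q₁/2.
Firm 1 maximizes expected profit; its first-order condition is 73 − 6q₁ − 3E[q₂] − 5 = 0.
Substituting E[q₂] and solving: E[c₂] = 23.2, so q₁ = (73 − 2·5 + 23.2)/9 = 9.57778.
E[P] = 73 − 3·(q₁ + E[q₂]) = 33.7333; Firm 1's expected profit = (E[P] − 5)·q₁ = (33.7333 − 5)·9.57778 = 275.201.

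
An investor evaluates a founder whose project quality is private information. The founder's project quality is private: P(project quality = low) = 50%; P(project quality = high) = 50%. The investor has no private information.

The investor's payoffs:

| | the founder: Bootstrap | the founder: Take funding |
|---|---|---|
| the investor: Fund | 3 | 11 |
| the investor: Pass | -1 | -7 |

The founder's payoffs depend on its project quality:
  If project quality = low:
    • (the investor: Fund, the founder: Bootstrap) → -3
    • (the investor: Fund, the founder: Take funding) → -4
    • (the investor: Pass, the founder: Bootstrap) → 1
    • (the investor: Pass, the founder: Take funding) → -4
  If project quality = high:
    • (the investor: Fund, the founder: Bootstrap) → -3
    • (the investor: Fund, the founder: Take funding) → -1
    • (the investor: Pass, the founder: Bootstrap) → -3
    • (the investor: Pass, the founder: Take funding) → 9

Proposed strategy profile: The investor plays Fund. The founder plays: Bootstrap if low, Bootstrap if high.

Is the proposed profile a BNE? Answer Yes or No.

The investor plays Fund: E[Fund] = 0.5·(3) + 0.5·(3) = 3; E[Pass] = -1. Best-responding. ✓
The founder (project quality low), facing Fund: Bootstrap gives -3, Take funding gives -4. Proposed Bootstrap is best. ✓
The founder (project quality high), facing Fund: Bootstrap gives -3, Take funding gives -1. Proposed Bootstrap is not best — profitable deviation exists. ✗

No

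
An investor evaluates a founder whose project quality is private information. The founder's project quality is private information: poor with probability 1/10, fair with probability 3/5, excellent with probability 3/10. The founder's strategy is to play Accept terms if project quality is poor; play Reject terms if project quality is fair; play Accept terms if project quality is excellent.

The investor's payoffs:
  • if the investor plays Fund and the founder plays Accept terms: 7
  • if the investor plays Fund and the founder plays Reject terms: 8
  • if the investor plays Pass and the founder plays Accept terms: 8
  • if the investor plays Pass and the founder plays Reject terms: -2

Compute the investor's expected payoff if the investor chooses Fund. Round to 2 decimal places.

7.60

E[Fund] = 1/10·7 + 3/5·8 + 3/10·7 = 7/10 + 24/5 + 21/10 = 38/5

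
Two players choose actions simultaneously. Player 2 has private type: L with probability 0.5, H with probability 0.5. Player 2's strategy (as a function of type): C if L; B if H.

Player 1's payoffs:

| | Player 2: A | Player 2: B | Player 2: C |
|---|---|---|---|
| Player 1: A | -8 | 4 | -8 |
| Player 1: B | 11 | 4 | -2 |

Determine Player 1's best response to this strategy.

E[A] = 0.5·(-8) + 0.5·(4) = -2
E[B] = 0.5·(-2) + 0.5·(4) = 1
Best response: B (1 is the largest).

B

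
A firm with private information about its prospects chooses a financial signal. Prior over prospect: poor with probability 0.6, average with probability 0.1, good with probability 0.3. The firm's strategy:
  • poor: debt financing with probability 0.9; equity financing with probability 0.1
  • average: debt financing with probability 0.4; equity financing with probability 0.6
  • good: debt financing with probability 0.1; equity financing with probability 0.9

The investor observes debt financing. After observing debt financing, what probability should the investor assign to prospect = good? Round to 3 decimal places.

Apply Bayes' rule using the sender's strategy as the likelihood.
P(debt financing) = 0.6·0.9 + 0.1·0.4 + 0.3·0.1 = 0.61
P(good | debt financing) = (0.3·0.1) / 0.61 = 0.03 / 0.61 = 0.0491803

0.049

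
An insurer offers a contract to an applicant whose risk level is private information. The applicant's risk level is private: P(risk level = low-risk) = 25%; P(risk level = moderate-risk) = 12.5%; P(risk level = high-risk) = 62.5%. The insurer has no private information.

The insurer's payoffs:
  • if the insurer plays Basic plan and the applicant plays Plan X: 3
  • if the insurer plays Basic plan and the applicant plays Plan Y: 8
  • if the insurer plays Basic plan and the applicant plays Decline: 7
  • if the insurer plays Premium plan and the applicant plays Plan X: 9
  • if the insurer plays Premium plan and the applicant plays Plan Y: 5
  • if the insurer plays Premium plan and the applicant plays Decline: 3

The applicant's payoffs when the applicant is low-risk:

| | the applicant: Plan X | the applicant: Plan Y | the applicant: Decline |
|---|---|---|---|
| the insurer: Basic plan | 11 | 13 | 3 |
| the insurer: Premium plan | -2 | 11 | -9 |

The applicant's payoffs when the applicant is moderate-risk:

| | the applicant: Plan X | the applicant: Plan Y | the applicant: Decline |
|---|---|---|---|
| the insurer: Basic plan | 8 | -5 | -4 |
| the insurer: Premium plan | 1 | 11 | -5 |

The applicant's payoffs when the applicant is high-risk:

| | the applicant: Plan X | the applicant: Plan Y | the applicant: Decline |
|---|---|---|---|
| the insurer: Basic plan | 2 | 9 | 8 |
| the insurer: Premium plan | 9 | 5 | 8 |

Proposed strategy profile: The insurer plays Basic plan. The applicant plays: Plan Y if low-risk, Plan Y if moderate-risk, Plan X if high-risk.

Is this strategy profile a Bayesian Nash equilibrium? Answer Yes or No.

The insurer plays Basic plan: E[Basic plan] = 0.25·(8) + 0.125·(8) + 0.625·(3) = 4.875; E[Premium plan] = 7.5. Not best-responding. ✗
The applicant (risk level low-risk), facing Basic plan: Plan X gives 11, Plan Y gives 13, Decline gives 3. Proposed Plan Y is best. ✓
The applicant (risk level moderate-risk), facing Basic plan: Plan X gives 8, Plan Y gives -5, Decline gives -4. Proposed Plan Y is not best — profitable deviation exists. ✗
The applicant (risk level high-risk), facing Basic plan: Plan X gives 2, Plan Y gives 9, Decline gives 8. Proposed Plan X is not best — profitable deviation exists. ✗

No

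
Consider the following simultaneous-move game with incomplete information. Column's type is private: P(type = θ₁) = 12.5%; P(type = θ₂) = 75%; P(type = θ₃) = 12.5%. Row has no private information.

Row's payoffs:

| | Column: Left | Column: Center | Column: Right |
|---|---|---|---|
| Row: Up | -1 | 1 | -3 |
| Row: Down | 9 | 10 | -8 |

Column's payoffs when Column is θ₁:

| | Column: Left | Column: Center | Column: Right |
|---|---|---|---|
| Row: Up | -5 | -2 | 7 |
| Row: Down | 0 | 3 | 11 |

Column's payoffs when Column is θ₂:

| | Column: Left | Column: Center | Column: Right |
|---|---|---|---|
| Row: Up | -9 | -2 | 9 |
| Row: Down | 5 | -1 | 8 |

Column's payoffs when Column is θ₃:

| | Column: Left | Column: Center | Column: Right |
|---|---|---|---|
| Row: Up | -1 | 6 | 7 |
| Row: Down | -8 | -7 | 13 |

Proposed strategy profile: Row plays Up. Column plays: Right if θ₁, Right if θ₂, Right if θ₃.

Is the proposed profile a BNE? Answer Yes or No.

Yes

Row plays Up: E[Up] = 0.125·(-3) + 0.75·(-3) + 0.125·(-3) = -3; E[Down] = -8. Best-responding. ✓
Column (type θ₁), facing Up: Left gives -5, Center gives -2, Right gives 7. Proposed Right is best. ✓
Column (type θ₂), facing Up: Left gives -9, Center gives -2, Right gives 9. Proposed Right is best. ✓
Column (type θ₃), facing Up: Left gives -1, Center gives 6, Right gives 7. Proposed Right is best. ✓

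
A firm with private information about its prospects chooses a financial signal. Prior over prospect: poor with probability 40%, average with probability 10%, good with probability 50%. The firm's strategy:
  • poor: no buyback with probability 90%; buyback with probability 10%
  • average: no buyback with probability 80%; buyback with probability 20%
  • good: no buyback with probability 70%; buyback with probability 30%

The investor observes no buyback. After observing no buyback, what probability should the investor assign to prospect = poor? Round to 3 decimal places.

P(no buyback) = 0.4·0.9 + 0.1·0.8 + 0.5·0.7 = 0.79
P(poor | no buyback) = (0.4·0.9) / 0.79 = 0.36 / 0.79 = 0.455696

0.456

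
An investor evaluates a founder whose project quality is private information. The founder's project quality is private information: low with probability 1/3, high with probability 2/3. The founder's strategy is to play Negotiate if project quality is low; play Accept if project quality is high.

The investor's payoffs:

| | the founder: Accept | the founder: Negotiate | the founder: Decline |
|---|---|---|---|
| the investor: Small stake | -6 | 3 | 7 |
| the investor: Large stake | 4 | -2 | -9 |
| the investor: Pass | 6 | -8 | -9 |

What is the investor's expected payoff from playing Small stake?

E[Small stake] = 1/3·3 + 2/3·(-6) = 1 + (-4) = -3

-3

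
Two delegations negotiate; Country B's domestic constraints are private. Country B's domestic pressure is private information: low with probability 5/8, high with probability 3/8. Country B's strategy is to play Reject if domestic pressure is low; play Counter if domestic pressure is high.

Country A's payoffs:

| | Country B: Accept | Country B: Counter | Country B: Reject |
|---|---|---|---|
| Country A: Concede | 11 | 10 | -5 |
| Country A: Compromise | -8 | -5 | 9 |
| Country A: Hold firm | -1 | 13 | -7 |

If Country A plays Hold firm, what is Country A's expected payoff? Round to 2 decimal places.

Take the expectation over Country B's domestic pressure, weighting each type's action by its prior probability.
E[Hold firm] = 5/8·(-7) + 3/8·13 = (-35/8) + 39/8 = 1/2

0.50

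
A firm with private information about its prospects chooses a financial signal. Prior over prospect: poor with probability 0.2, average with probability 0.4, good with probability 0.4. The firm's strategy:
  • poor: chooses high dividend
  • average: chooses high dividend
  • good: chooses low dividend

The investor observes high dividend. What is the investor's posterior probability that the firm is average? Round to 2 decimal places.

0.67

Apply Bayes' rule using the sender's strategy as the likelihood.
P(high dividend) = 0.2·1 + 0.4·1 + 0.4·0 = 0.6
P(average | high dividend) = (0.4·1) / 0.6 = 0.4 / 0.6 = 0.666667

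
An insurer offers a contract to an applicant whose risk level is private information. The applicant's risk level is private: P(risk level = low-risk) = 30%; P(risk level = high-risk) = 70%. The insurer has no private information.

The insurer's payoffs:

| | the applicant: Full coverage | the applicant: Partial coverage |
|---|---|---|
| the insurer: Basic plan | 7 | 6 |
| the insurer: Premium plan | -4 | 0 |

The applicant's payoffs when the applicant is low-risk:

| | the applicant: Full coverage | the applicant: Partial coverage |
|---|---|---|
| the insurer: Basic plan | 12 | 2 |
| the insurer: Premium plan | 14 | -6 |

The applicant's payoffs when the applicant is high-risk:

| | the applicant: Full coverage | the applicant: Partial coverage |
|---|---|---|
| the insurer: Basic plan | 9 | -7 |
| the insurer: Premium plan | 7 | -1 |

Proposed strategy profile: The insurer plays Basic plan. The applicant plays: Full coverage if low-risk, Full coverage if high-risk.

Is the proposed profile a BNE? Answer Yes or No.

Yes

A profile is a BNE iff every type of every player is best-responding given beliefs about the other side.
The insurer plays Basic plan: E[Basic plan] = 0.3·(7) + 0.7·(7) = 7; E[Premium plan] = -4. Best-responding. ✓
The applicant (risk level low-risk), facing Basic plan: Full coverage gives 12, Partial coverage gives 2. Proposed Full coverage is best. ✓
The applicant (risk level high-risk), facing Basic plan: Full coverage gives 9, Partial coverage gives -7. Proposed Full coverage is best. ✓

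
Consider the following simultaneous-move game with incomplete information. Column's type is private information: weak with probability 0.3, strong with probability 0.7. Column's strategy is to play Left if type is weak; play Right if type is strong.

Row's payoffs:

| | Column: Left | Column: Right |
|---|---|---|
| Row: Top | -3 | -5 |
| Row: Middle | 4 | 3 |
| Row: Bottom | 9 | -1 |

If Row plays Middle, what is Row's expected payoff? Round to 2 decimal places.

3.30

E[Middle] = 0.3·4 + 0.7·3 = 1.2 + 2.1 = 3.3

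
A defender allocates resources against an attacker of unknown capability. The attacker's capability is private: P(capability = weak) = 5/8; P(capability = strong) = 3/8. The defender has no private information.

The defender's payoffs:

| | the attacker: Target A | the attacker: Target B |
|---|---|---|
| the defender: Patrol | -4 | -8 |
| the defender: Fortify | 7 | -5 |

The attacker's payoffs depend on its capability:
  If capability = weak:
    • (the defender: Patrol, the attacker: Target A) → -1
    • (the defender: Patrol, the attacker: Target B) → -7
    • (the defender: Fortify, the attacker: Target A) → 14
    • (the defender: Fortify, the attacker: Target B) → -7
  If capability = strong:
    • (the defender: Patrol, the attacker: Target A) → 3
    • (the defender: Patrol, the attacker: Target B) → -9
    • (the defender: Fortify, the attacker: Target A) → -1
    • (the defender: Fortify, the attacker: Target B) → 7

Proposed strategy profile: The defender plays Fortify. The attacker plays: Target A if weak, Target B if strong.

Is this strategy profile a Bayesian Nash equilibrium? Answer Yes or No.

The defender plays Fortify: E[Fortify] = 5/8·(7) + 3/8·(-5) = 5/2; E[Patrol] = -11/2. Best-responding. ✓
The attacker (capability weak), facing Fortify: Target A gives 14, Target B gives -7. Proposed Target A is best. ✓
The attacker (capability strong), facing Fortify: Target A gives -1, Target B gives 7. Proposed Target B is best. ✓

Yes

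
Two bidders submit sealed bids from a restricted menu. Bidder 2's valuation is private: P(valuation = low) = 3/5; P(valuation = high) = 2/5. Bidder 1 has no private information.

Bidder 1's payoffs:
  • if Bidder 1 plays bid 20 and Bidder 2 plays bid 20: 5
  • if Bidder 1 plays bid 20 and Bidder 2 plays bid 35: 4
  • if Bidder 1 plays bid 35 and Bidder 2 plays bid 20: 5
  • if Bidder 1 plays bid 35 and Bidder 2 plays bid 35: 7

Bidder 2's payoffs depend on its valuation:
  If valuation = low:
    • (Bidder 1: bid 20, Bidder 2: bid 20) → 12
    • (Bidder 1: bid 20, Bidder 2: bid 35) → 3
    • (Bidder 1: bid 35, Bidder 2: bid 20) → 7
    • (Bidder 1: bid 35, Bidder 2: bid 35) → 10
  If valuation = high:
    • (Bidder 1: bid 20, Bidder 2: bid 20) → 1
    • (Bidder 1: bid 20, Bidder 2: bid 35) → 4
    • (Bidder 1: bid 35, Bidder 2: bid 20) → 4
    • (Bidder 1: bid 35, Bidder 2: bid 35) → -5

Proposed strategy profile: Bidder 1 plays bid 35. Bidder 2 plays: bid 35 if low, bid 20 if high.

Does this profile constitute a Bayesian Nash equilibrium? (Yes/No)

Yes

Bidder 1 plays bid 35: E[bid 35] = 3/5·(7) + 2/5·(5) = 31/5; E[bid 20] = 22/5. Best-responding. ✓
Bidder 2 (valuation low), facing bid 35: bid 20 gives 7, bid 35 gives 10. Proposed bid 35 is best. ✓
Bidder 2 (valuation high), facing bid 35: bid 20 gives 4, bid 35 gives -5. Proposed bid 20 is best. ✓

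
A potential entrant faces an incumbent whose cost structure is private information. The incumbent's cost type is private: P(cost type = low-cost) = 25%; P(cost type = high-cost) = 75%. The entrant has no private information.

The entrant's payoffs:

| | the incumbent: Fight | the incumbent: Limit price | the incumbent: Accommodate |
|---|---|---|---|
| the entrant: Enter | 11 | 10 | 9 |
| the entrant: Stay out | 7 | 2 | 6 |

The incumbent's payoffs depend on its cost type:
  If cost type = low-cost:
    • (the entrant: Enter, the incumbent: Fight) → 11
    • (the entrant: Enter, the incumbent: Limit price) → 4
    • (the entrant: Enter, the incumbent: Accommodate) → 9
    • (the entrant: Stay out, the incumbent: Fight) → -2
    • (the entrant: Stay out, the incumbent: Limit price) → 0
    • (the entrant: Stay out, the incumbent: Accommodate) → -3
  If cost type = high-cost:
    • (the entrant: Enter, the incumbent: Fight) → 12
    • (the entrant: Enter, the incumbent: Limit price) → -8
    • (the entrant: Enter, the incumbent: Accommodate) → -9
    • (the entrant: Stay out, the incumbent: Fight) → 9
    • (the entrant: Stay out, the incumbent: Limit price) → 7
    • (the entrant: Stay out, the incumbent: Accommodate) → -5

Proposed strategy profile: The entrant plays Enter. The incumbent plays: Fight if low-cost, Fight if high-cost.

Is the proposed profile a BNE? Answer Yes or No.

The entrant plays Enter: E[Enter] = 0.25·(11) + 0.75·(11) = 11; E[Stay out] = 7. Best-responding. ✓
The incumbent (cost type low-cost), facing Enter: Fight gives 11, Limit price gives 4, Accommodate gives 9. Proposed Fight is best. ✓
The incumbent (cost type high-cost), facing Enter: Fight gives 12, Limit price gives -8, Accommodate gives -9. Proposed Fight is best. ✓

Yes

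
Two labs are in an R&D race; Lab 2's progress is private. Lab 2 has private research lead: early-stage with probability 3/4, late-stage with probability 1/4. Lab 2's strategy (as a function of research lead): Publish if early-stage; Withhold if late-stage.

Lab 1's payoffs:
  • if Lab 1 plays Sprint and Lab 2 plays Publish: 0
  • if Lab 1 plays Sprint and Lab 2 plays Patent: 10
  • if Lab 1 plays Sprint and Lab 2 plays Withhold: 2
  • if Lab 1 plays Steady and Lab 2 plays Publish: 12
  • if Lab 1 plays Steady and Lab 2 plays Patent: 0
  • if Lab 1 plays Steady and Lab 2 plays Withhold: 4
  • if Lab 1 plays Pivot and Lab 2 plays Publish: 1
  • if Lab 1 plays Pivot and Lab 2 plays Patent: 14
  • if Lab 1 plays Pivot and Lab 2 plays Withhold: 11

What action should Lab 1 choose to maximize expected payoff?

E[Sprint] = 3/4·(0) + 1/4·(2) = 1/2
E[Steady] = 3/4·(12) + 1/4·(4) = 10
E[Pivot] = 3/4·(1) + 1/4·(11) = 7/2
Best response: Steady (10 is the largest).

Steady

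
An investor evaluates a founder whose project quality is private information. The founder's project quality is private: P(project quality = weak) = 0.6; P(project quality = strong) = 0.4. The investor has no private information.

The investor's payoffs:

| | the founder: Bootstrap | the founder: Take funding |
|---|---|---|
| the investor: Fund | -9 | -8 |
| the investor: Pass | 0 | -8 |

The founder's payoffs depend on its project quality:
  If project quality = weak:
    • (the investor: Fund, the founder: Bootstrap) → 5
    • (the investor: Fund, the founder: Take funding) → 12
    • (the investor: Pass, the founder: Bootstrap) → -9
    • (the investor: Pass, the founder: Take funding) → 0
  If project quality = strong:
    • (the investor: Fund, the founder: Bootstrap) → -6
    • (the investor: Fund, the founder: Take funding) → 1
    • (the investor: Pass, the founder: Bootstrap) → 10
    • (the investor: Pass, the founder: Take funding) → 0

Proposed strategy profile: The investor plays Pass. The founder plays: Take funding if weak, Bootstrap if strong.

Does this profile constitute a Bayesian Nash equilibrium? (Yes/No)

Yes

A profile is a BNE iff every type of every player is best-responding given beliefs about the other side.
The investor plays Pass: E[Pass] = 0.6·(-8) + 0.4·(0) = -4.8; E[Fund] = -8.4. Best-responding. ✓
The founder (project quality weak), facing Pass: Bootstrap gives -9, Take funding gives 0. Proposed Take funding is best. ✓
The founder (project quality strong), facing Pass: Bootstrap gives 10, Take funding gives 0. Proposed Bootstrap is best. ✓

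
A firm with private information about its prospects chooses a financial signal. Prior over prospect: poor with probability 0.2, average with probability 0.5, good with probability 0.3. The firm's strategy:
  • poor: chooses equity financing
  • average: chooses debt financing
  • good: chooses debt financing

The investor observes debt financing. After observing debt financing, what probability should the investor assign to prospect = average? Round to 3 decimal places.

P(debt financing) = 0.2·0 + 0.5·1 + 0.3·1 = 0.8
P(average | debt financing) = (0.5·1) / 0.8 = 0.5 / 0.8 = 0.625

0.625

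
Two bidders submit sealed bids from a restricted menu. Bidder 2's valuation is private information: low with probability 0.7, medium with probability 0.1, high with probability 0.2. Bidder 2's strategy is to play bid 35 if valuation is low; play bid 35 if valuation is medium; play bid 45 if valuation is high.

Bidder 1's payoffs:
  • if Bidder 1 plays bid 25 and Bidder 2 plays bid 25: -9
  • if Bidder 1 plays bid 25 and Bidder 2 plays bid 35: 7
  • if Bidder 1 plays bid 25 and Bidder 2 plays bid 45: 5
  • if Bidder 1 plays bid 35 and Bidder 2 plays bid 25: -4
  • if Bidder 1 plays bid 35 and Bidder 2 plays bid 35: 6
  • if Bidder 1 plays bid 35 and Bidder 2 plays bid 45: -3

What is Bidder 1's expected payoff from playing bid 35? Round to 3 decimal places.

E[bid 35] = 0.7·6 + 0.1·6 + 0.2·(-3) = 4.2 + 0.6 + (-0.6) = 4.2

4.200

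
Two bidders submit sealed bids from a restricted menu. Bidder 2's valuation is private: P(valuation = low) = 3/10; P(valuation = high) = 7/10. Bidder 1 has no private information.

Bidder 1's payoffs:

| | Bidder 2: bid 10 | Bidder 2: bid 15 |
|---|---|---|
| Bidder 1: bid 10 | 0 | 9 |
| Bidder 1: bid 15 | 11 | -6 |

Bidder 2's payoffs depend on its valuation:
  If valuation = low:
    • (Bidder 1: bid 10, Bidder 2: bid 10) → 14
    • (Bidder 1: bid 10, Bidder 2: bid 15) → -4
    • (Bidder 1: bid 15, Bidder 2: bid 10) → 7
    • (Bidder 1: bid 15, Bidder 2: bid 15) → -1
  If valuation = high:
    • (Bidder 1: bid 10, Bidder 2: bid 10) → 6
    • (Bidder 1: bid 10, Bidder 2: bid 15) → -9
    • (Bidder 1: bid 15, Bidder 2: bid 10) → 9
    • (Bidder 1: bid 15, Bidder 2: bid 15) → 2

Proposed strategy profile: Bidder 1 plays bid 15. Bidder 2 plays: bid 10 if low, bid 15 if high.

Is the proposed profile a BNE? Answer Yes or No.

A profile is a BNE iff every type of every player is best-responding given beliefs about the other side.
Bidder 1 plays bid 15: E[bid 15] = 3/10·(11) + 7/10·(-6) = -9/10; E[bid 10] = 63/10. Not best-responding. ✗
Bidder 2 (valuation low), facing bid 15: bid 10 gives 7, bid 15 gives -1. Proposed bid 10 is best. ✓
Bidder 2 (valuation high), facing bid 15: bid 10 gives 9, bid 15 gives 2. Proposed bid 15 is not best — profitable deviation exists. ✗

No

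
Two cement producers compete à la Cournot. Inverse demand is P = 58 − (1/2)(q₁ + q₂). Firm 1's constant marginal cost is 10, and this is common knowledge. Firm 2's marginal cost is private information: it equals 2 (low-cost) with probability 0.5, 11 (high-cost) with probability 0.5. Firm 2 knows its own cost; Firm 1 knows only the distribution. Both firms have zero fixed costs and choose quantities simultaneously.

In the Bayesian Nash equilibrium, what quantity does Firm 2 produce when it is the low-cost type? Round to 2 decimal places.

Type-c best response for Firm 2: q₂(c) = (58 − c) − q₁/2.
Firm 1 maximizes expected profit; its first-order condition is 58 − q₁ − (1/2)E[q₂] − 10 = 0.
Substituting E[q₂] and solving: E[c₂] = 6.5, so q₁ = (58 − 2·10 + 6.5)/(3/2) = 29.6667.
q₂(low-cost) = (58 − 2 − (1/2)·29.6667) = 41.1667.

41.17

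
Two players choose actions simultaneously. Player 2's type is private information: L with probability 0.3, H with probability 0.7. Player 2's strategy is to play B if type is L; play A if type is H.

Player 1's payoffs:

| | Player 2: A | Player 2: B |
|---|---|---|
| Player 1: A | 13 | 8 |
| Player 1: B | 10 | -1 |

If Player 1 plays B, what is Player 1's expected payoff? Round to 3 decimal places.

Take the expectation over Player 2's type, weighting each type's action by its prior probability.
E[B] = 0.3·(-1) + 0.7·10 = (-0.3) + 7 = 6.7

6.700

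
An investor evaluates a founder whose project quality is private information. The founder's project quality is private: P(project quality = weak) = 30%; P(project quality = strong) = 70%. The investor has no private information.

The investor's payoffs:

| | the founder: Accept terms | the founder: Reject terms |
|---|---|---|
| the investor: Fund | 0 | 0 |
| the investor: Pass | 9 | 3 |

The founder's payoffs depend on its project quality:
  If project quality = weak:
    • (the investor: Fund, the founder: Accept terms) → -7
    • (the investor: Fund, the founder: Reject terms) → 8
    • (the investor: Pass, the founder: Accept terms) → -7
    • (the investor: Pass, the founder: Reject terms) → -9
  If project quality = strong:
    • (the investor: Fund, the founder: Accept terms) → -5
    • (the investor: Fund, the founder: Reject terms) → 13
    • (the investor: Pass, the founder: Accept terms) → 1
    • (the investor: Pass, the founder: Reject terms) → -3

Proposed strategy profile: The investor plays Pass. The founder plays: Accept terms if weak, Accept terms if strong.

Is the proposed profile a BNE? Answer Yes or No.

Yes

A profile is a BNE iff every type of every player is best-responding given beliefs about the other side.
The investor plays Pass: E[Pass] = 0.3·(9) + 0.7·(9) = 9; E[Fund] = 0. Best-responding. ✓
The founder (project quality weak), facing Pass: Accept terms gives -7, Reject terms gives -9. Proposed Accept terms is best. ✓
The founder (project quality strong), facing Pass: Accept terms gives 1, Reject terms gives -3. Proposed Accept terms is best. ✓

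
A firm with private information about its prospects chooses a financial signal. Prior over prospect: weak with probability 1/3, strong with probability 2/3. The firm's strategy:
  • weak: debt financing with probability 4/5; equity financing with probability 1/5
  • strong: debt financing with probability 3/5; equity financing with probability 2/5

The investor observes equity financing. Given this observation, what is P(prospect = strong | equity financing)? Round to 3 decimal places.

0.800

Apply Bayes' rule using the sender's strategy as the likelihood.
P(equity financing) = (1/3)·(1/5) + (2/3)·(2/5) = 1/3
P(strong | equity financing) = ((2/3)·(2/5)) / (1/3) = (4/15) / (1/3) = 4/5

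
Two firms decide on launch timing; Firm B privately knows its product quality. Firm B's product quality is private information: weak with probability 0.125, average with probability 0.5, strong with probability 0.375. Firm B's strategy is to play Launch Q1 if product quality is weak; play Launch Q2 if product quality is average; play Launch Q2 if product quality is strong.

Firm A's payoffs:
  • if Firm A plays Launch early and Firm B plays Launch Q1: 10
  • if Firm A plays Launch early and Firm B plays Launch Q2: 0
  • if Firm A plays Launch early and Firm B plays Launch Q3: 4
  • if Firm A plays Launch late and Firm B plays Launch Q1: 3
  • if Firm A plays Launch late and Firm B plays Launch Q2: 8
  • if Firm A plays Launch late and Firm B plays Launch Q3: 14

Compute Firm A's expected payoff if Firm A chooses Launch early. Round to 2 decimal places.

Take the expectation over Firm B's product quality, weighting each type's action by its prior probability.
E[Launch early] = 0.125·10 + 0.5·0 + 0.375·0 = 1.25 + 0 + 0 = 1.25

1.25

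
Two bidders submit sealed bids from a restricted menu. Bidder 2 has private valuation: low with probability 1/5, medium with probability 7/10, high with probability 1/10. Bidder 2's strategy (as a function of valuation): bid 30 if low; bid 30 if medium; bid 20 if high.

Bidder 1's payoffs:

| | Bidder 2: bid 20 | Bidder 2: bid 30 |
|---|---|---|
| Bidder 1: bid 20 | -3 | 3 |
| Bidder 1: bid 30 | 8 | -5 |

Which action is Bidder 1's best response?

bid 20

E[bid 20] = 1/5·(3) + 7/10·(3) + 1/10·(-3) = 12/5
E[bid 30] = 1/5·(-5) + 7/10·(-5) + 1/10·(8) = -37/10
Best response: bid 20 (12/5 is the largest).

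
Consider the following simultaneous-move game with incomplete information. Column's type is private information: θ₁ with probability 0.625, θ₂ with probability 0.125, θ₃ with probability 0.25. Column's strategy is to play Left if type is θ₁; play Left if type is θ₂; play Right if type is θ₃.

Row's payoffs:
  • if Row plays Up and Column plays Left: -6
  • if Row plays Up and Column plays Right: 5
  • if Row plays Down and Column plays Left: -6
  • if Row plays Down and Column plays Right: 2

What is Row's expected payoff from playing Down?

-4

E[Down] = 0.625·(-6) + 0.125·(-6) + 0.25·2 = (-3.75) + (-0.75) + 0.5 = -4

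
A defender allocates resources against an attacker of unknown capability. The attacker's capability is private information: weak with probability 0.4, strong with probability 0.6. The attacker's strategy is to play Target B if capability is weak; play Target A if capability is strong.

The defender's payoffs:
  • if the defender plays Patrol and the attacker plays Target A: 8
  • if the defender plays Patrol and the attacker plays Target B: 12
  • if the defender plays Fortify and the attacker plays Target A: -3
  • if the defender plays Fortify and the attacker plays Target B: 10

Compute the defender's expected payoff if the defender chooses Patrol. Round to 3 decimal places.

9.600

E[Patrol] = 0.4·12 + 0.6·8 = 4.8 + 4.8 = 9.6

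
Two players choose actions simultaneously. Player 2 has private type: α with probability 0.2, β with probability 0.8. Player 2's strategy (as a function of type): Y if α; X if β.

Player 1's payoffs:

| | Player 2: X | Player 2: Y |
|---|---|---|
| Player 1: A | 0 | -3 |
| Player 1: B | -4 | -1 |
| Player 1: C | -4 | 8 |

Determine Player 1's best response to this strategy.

E[A] = 0.2·(-3) + 0.8·(0) = -0.6
E[B] = 0.2·(-1) + 0.8·(-4) = -3.4
E[C] = 0.2·(8) + 0.8·(-4) = -1.6
Best response: A (-0.6 is the largest).

A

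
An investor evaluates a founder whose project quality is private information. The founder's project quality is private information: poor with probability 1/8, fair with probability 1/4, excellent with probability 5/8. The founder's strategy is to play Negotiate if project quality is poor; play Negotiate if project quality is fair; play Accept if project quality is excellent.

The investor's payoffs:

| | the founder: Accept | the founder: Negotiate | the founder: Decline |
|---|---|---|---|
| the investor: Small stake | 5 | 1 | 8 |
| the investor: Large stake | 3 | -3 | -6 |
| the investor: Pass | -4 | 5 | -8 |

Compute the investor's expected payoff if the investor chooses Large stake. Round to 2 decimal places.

0.75

Take the expectation over the founder's project quality, weighting each type's action by its prior probability.
E[Large stake] = 1/8·(-3) + 1/4·(-3) + 5/8·3 = (-3/8) + (-3/4) + 15/8 = 3/4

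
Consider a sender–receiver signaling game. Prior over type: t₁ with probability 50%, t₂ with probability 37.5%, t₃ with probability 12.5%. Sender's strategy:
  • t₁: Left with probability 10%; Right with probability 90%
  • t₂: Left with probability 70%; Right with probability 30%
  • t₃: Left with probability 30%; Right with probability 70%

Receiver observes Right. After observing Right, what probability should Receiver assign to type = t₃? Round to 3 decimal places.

0.135

P(Right) = 0.5·0.9 + 0.375·0.3 + 0.125·0.7 = 0.65
P(t₃ | Right) = (0.125·0.7) / 0.65 = 0.0875 / 0.65 = 0.134615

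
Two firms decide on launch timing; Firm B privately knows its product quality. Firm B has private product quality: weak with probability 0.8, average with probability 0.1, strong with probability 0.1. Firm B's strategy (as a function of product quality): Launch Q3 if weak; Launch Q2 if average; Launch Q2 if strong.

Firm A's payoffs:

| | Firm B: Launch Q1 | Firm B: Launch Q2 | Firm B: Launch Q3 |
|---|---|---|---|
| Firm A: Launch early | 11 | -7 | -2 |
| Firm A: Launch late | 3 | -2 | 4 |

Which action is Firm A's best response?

Launch late

Compute Firm A's expected payoff for each action, taking the expectation over Firm B's type.
E[Launch early] = 0.8·(-2) + 0.1·(-7) + 0.1·(-7) = -3
E[Launch late] = 0.8·(4) + 0.1·(-2) + 0.1·(-2) = 2.8
Best response: Launch late (2.8 is the largest).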